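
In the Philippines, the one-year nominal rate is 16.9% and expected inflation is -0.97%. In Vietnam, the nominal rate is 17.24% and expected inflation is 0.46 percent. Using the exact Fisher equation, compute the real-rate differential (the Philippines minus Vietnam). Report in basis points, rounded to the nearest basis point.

134 basis points

The Philippines: (1 + 0.1690)/(1 − 0.0097) − 1 = 18.0450%
Vietnam: (1 + 0.1724)/(1 + 0.0046) − 1 = 16.7032%
Differential = 18.0450% − 16.7032% = 1.3419% → 134 basis points.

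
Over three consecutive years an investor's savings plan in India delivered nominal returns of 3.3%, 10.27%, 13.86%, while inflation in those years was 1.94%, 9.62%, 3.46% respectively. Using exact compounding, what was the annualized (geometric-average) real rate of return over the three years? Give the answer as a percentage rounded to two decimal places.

Nominal growth factor = 1.0330 × 1.1027 × 1.1386 = 1.29696685
Price-level growth factor = 1.0194 × 1.0962 × 1.0346 = 1.15613061
Real growth factor = 1.29696685 / 1.15613061 = 1.12181689
Annualized real rate = 1.12181689^(1/3) − 1 = 3.9060% → 3.91%.

3.91%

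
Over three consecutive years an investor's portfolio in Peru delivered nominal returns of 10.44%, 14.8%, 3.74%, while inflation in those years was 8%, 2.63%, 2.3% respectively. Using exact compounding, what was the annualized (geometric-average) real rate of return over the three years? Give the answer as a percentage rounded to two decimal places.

5.07%

Compound the nominal returns: 1.1044 × 1.1480 × 1.0374 = 1.31526883.
Compound inflation: 1.0800 × 1.0263 × 1.0230 = 1.13389729.
Deflate: 1.31526883 / 1.13389729 = 1.15995412.
Annualized real rate = 1.15995412^(1/3) − 1 = 5.0704% → 5.07%.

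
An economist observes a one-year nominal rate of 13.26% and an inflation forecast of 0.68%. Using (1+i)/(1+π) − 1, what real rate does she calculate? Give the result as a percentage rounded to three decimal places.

1 + r = 1.13260 / 1.00680 = 1.124950
r = 1.124950 − 1 = 12.4950%, i.e. 12.495%.

12.495%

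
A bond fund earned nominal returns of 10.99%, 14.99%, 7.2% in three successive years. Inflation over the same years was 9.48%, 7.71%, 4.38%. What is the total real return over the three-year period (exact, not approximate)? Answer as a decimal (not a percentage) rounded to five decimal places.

Nominal growth factor = 1.1099 × 1.1499 × 1.0720 = 1.368166
Price-level growth factor = 1.0948 × 1.0771 × 1.0438 = 1.230858
Real growth factor = 1.368166 / 1.230858 = 1.111554
Total real return = 1.111554 − 1 → 0.11155.

0.11155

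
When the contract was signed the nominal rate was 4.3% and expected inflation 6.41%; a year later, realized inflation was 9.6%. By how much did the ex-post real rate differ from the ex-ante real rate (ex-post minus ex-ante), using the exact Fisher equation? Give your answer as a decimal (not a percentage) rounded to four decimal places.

Ex-ante: (1 + 0.0430)/(1 + 0.0641) − 1 = -1.9829%
Ex-post: (1 + 0.0430)/(1 + 0.0960) − 1 = -4.8358%
Difference (ex-post − ex-ante) = -2.8529% → -0.0285.

-0.0285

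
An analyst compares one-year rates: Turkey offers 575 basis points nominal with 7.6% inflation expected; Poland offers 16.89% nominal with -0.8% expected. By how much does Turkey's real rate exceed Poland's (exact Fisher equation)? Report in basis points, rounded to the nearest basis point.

-1955 basis points

Turkey: (1 + 0.0575)/(1 + 0.0760) − 1 = -1.7193%
Poland: (1 + 0.1689)/(1 − 0.0080) − 1 = 17.8327%
Differential = -1.7193% − 17.8327% = -19.5520% → -1955 basis points.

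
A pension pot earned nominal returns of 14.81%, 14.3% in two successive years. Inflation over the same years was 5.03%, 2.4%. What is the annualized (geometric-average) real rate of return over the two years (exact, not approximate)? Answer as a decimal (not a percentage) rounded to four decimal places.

Nominal growth factor = 1.1481 × 1.1430 = 1.31227830
Price-level growth factor = 1.0503 × 1.0240 = 1.07550720
Real growth factor = 1.31227830 / 1.07550720 = 1.22014832
Annualized real rate = 1.22014832^(1/2) − 1 = 10.4603% → 0.1046.

0.1046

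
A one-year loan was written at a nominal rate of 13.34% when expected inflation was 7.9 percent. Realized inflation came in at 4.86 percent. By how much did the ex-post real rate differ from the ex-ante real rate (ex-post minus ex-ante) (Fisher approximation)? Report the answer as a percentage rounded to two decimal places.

3.04%

Ex-ante: 13.34% − 7.9% = 5.440%
Ex-post: 13.34% − 4.86% = 8.480%
Difference (ex-post − ex-ante) = 3.0400% → 3.04%.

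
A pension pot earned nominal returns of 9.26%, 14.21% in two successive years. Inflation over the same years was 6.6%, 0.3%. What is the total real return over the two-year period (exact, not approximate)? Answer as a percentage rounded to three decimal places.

16.710%

Compound the nominal returns: 1.0926 × 1.1421 = 1.247858.
Compound inflation: 1.0660 × 1.0030 = 1.069198.
Deflate: 1.247858 / 1.069198 = 1.167098.
Total real return = 1.167098 − 1 → 16.710%.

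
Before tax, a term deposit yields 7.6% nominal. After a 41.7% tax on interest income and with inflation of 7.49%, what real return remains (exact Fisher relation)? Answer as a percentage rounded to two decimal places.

-2.85%

After-tax nominal return = 7.6% × (1 − 0.417) = 4.4308%.
1 + r = 1.044308 / 1.07490 = 0.971540
After-tax real rate = 0.971540 − 1 → -2.85%.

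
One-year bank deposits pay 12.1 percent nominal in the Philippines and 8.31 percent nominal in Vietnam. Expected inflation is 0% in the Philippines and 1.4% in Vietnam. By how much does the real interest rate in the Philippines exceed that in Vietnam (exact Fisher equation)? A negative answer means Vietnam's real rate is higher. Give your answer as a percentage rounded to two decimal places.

The Philippines: (1 + 0.1210)/(1 + 0.0000) − 1 = 12.1000%
Vietnam: (1 + 0.0831)/(1 + 0.0140) − 1 = 6.8146%
Differential = 12.1000% − 6.8146% = 5.2854% → 5.29%.

5.29%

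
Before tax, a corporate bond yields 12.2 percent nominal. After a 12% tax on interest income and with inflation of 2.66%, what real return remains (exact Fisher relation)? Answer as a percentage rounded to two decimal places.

After-tax nominal return = 12.2% × (1 − 0.12) = 10.7360%.
1 + r = 1.10736 / 1.02660 = 1.078667
After-tax real rate = 1.078667 − 1 → 7.87%.

7.87%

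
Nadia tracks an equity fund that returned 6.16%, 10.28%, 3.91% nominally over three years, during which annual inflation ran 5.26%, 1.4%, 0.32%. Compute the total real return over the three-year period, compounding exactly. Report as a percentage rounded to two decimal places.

Compound the nominal returns: 1.0616 × 1.1028 × 1.0391 = 1.216508.
Compound inflation: 1.0526 × 1.0140 × 1.0032 = 1.070752.
Deflate: 1.216508 / 1.070752 = 1.136125.
Total real return = 1.136125 − 1 → 13.61%.

13.61%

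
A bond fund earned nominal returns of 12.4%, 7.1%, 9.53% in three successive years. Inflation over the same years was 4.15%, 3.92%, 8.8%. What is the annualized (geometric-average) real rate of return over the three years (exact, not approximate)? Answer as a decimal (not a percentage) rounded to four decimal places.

0.0384

Compound the nominal returns: 1.1240 × 1.0710 × 1.0953 = 1.31852652.
Compound inflation: 1.0415 × 1.0392 × 1.0880 = 1.17757156.
Deflate: 1.31852652 / 1.17757156 = 1.11969970.
Annualized real rate = 1.11969970^(1/3) − 1 = 3.8406% → 0.0384.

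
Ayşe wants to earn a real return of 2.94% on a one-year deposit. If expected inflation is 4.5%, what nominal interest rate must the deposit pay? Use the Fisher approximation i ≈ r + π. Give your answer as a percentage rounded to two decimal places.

i ≈ r + π = 2.94% + 4.5% = 7.44%.

7.44%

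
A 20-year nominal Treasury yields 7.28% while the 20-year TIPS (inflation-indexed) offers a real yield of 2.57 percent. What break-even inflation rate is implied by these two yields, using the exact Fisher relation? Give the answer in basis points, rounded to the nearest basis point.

(1 + π) = (1 + i)/(1 + r) = 1.07280 / 1.02570 = 1.045920
Break-even inflation = 1.045920 − 1 → 459 basis points.

459 basis points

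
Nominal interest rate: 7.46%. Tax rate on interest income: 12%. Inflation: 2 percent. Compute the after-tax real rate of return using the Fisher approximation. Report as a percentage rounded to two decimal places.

4.56%

After-tax nominal return = 7.46% × (1 − 0.12) = 6.5648%.
r ≈ 6.5648% − 2% → 4.56%.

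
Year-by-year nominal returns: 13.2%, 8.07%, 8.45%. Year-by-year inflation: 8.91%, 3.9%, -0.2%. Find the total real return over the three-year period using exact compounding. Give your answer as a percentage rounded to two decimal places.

17.48%

Compound the nominal returns: 1.1320 × 1.0807 × 1.0845 = 1.326726.
Compound inflation: 1.0891 × 1.0390 × 0.9980 = 1.129312.
Deflate: 1.326726 / 1.129312 = 1.174809.
Total real return = 1.174809 − 1 → 17.48%.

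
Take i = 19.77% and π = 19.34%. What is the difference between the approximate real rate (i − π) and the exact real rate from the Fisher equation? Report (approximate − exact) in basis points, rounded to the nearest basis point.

Approximate: r ≈ 19.770% − 19.340% = 0.4300%
Exact: (1 + 0.1977)/(1 + 0.1934) − 1 = 0.3603%
Error = 0.4300% − 0.3603% = 0.0697% → 7 basis points.

7 basis points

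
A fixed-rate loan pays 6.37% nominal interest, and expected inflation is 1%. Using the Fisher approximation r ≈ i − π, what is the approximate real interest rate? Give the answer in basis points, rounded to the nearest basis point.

r ≈ i − π = 6.37% − 1% = 537 basis points.

537 basis points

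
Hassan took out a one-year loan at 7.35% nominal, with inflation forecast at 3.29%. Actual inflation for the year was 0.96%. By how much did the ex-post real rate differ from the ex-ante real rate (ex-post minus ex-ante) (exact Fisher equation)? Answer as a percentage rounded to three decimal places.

Ex-ante: (1 + 0.0735)/(1 + 0.0329) − 1 = 3.9307%
Ex-post: (1 + 0.0735)/(1 + 0.0096) − 1 = 6.3292%
Difference (ex-post − ex-ante) = 2.3986% → 2.399%.

2.399%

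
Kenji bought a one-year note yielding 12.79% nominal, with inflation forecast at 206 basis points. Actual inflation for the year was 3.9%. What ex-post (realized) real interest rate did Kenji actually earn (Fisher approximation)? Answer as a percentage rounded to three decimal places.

Ex-post: 12.79% − 3.9% = 8.890%
So the realized real rate is 8.890%.

8.890%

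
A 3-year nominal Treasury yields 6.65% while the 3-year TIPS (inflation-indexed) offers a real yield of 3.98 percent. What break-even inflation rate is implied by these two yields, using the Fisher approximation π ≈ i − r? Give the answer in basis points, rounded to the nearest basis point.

267 basis points

π ≈ i − r = 6.65% − 3.98% → 267 basis points.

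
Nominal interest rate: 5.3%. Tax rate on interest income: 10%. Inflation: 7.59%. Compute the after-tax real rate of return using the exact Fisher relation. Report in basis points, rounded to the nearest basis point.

After-tax nominal return = 5.3% × (1 − 0.1) = 4.7700%.
1 + r = 1.04770 / 1.07590 = 0.973789
After-tax real rate = 0.973789 − 1 → -262 basis points.

-262 basis points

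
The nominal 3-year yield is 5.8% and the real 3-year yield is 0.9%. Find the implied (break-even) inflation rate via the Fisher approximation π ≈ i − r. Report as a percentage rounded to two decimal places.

4.90%

π ≈ i − r = 5.8% − 0.9% → 4.90%.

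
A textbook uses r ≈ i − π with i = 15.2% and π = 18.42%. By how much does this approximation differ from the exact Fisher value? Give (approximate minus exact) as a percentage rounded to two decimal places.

-0.50%

Approximate: r ≈ 15.200% − 18.420% = -3.2200%
Exact: (1 + 0.1520)/(1 + 0.1842) − 1 = -2.7191%
Error = -3.2200% − (-2.7191%) = -0.5009% → -0.50%.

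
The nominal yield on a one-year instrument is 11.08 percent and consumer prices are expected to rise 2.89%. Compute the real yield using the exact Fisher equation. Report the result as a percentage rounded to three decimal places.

7.960%

1 + r = 1.11080 / 1.02890 = 1.079600
r = 1.079600 − 1 = 7.9600%, i.e. 7.960%.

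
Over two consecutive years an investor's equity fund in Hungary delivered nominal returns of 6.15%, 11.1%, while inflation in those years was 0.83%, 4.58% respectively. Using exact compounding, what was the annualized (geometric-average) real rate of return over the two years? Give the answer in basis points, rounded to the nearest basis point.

Compound the nominal returns: 1.0615 × 1.1110 = 1.17932650.
Compound inflation: 1.0083 × 1.0458 = 1.05448014.
Deflate: 1.17932650 / 1.05448014 = 1.11839612.
Annualized real rate = 1.11839612^(1/2) − 1 = 5.7542% → 575 basis points.

575 basis points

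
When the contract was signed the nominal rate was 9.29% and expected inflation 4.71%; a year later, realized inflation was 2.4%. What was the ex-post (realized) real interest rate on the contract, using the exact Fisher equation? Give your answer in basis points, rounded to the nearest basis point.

Ex-post: (1 + 0.0929)/(1 + 0.0240) − 1 = 6.7285%
So the realized real rate is 673 basis points.

673 basis points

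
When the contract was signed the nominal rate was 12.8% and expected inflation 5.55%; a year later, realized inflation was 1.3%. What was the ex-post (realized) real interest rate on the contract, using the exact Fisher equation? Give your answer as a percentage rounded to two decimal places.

Ex-post: (1 + 0.1280)/(1 + 0.0130) − 1 = 11.3524%
So the realized real rate is 11.35%.

11.35%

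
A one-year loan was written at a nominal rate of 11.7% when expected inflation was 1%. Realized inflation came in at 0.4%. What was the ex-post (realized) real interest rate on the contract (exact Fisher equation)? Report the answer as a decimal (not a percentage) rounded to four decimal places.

0.1125

Ex-post: (1 + 0.1170)/(1 + 0.0040) − 1 = 11.25498%
So the realized real rate is 0.1125.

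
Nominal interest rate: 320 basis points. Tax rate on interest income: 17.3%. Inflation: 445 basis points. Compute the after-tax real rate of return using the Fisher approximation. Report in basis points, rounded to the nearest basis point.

After-tax nominal return = 3.2% × (1 − 0.173) = 2.6464%.
r ≈ 2.6464% − 4.45% → -180 basis points.

-180 basis points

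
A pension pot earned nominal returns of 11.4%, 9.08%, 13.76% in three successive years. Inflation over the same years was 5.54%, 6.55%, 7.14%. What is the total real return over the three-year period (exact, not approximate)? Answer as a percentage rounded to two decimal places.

14.74%

Nominal growth factor = 1.1140 × 1.0908 × 1.1376 = 1.382356
Price-level growth factor = 1.0554 × 1.0655 × 1.0714 = 1.204820
Real growth factor = 1.382356 / 1.204820 = 1.147355
Total real return = 1.147355 − 1 → 14.74%.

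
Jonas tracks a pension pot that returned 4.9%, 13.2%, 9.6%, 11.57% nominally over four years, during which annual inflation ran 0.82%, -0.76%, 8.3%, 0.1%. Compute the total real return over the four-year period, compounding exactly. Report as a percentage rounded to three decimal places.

33.870%

Compound the nominal returns: 1.0490 × 1.1320 × 1.0960 × 1.1157 = 1.452044.
Compound inflation: 1.0082 × 0.9924 × 1.0830 × 1.0010 = 1.084666.
Deflate: 1.452044 / 1.084666 = 1.338702.
Total real return = 1.338702 − 1 → 33.870%.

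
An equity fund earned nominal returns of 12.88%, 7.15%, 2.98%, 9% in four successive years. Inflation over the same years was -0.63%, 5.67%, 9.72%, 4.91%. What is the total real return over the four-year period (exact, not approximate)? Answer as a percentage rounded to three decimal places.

12.326%

Compound the nominal returns: 1.1288 × 1.0715 × 1.0298 × 1.0900 = 1.357652.
Compound inflation: 0.9937 × 1.0567 × 1.0972 × 1.0491 = 1.208675.
Deflate: 1.357652 / 1.208675 = 1.123256.
Total real return = 1.123256 − 1 → 12.326%.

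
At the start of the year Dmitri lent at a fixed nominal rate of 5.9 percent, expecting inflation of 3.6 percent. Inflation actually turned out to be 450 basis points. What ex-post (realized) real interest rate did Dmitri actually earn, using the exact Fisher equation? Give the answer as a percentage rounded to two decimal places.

Ex-post: (1 + 0.0590)/(1 + 0.0450) − 1 = 1.3397%
So the realized real rate is 1.34%.

1.34%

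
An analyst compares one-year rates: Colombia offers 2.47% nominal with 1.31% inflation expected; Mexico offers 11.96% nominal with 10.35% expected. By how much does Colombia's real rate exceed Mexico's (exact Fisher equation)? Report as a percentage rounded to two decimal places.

Colombia: (1 + 0.0247)/(1 + 0.0131) − 1 = 1.1450%
Mexico: (1 + 0.1196)/(1 + 0.1035) − 1 = 1.4590%
Differential = 1.1450% − 1.4590% = -0.3140% → -0.31%.

-0.31%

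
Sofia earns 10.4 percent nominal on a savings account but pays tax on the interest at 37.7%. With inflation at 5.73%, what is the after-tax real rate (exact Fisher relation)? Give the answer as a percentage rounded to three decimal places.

0.709%

After-tax nominal return = 10.4% × (1 − 0.377) = 6.4792%.
1 + r = 1.064792 / 1.05730 = 1.007086
After-tax real rate = 1.007086 − 1 → 0.709%.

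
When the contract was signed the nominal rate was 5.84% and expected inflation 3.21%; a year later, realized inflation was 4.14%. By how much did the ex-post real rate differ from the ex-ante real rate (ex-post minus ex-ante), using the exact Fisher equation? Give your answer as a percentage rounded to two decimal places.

-0.92%

Ex-ante: (1 + 0.0584)/(1 + 0.0321) − 1 = 2.5482%
Ex-post: (1 + 0.0584)/(1 + 0.0414) − 1 = 1.6324%
Difference (ex-post − ex-ante) = -0.9158% → -0.92%.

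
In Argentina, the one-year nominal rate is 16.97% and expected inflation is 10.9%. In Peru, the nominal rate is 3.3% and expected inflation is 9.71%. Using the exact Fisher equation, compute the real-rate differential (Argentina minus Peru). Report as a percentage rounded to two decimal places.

11.32%

Argentina: (1 + 0.1697)/(1 + 0.1090) − 1 = 5.4734%
Peru: (1 + 0.0330)/(1 + 0.0971) − 1 = -5.8427%
Differential = 5.4734% − (-5.8427%) = 11.3161% → 11.32%.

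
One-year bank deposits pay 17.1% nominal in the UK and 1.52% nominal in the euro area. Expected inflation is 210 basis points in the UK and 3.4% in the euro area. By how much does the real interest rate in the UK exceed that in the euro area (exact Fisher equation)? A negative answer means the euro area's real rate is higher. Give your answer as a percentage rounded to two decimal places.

16.51%

The UK: (1 + 0.1710)/(1 + 0.0210) − 1 = 14.6915%
The euro area: (1 + 0.0152)/(1 + 0.0340) − 1 = -1.8182%
Differential = 14.6915% − (-1.8182%) = 16.5097% → 16.51%.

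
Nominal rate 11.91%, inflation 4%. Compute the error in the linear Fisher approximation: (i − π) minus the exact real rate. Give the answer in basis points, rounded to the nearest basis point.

30 basis points

Approximate: r ≈ 11.910% − 4.000% = 7.9100%
Exact: (1 + 0.1191)/(1 + 0.0400) − 1 = 7.6058%
Error = 7.9100% − 7.6058% = 0.3042% → 30 basis points.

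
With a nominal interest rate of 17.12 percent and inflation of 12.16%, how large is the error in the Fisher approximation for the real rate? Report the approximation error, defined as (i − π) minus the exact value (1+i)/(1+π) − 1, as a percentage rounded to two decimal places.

Approximate: r ≈ 17.120% − 12.160% = 4.9600%
Exact: (1 + 0.1712)/(1 + 0.1216) − 1 = 4.4223%
Error = 4.9600% − 4.4223% = 0.5377% → 0.54%.

0.54%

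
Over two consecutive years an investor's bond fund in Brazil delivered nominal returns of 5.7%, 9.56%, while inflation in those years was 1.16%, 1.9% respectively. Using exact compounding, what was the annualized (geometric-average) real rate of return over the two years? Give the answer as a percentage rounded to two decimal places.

5.99%

Compound the nominal returns: 1.0570 × 1.0956 = 1.15804920.
Compound inflation: 1.0116 × 1.0190 = 1.03082040.
Deflate: 1.15804920 / 1.03082040 = 1.12342480.
Annualized real rate = 1.12342480^(1/2) − 1 = 5.9917% → 5.99%.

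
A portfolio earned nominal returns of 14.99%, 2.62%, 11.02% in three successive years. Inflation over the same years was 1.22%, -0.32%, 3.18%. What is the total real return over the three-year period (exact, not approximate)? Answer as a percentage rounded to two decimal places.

25.84%

Nominal growth factor = 1.1499 × 1.0262 × 1.1102 = 1.310066
Price-level growth factor = 1.0122 × 0.9968 × 1.0318 = 1.041046
Real growth factor = 1.310066 / 1.041046 = 1.258414
Total real return = 1.258414 − 1 → 25.84%.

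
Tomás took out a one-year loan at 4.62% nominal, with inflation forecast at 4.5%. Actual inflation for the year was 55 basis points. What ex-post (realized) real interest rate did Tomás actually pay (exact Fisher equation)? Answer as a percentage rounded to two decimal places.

4.05%

Ex-post: (1 + 0.0462)/(1 + 0.0055) − 1 = 4.0477%
So the realized real rate is 4.05%.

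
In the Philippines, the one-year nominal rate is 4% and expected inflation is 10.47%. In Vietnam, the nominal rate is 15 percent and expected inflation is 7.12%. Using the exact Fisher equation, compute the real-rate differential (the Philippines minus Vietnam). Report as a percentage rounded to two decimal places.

The Philippines: (1 + 0.0400)/(1 + 0.1047) − 1 = -5.8568%
Vietnam: (1 + 0.1500)/(1 + 0.0712) − 1 = 7.3562%
Differential = -5.8568% − 7.3562% = -13.2130% → -13.21%.

-13.21%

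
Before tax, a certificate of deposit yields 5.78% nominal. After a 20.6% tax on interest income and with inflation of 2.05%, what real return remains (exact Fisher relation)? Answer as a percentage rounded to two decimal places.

After-tax nominal return = 5.78% × (1 − 0.206) = 4.58932%.
1 + r = 1.0458932 / 1.02050 = 1.024883
After-tax real rate = 1.024883 − 1 → 2.49%.

2.49%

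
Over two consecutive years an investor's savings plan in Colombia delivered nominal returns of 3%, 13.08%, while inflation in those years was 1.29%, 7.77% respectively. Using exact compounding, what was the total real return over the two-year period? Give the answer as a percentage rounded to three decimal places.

6.699%

Compound the nominal returns: 1.0300 × 1.1308 = 1.164724.
Compound inflation: 1.0129 × 1.0777 = 1.091602.
Deflate: 1.164724 / 1.091602 = 1.066986.
Total real return = 1.066986 − 1 → 6.699%.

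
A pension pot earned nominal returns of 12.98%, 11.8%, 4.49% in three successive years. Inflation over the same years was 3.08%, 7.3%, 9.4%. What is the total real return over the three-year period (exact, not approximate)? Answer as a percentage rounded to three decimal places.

9.075%

Compound the nominal returns: 1.1298 × 1.1180 × 1.0449 = 1.319830.
Compound inflation: 1.0308 × 1.0730 × 1.0940 = 1.210017.
Deflate: 1.319830 / 1.210017 = 1.090754.
Total real return = 1.090754 − 1 → 9.075%.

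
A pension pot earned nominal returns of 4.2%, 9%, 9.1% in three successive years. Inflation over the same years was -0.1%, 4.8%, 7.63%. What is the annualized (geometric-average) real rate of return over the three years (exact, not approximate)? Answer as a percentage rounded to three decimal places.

Compound the nominal returns: 1.0420 × 1.0900 × 1.0910 = 1.23913598.
Compound inflation: 0.9990 × 1.0480 × 1.0763 = 1.12683444.
Deflate: 1.23913598 / 1.12683444 = 1.09966108.
Annualized real rate = 1.09966108^(1/3) − 1 = 3.2174% → 3.217%.

3.217%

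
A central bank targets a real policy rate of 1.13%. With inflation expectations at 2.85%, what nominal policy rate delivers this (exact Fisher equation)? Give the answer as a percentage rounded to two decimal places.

4.01%

(1 + i) = (1 + r)(1 + π) = 1.01130 × 1.02850 = 1.04012205
i = 1.04012205 − 1, so the required nominal rate is 4.01%.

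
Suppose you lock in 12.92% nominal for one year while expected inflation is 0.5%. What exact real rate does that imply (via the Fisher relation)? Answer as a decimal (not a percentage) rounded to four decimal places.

0.1236

By the Fisher relation, 1 + r = (1 + i)/(1 + π).
1 + r = 1.12920 / 1.00500 = 1.123582
r = 1.123582 − 1 = 12.3582%, i.e. 0.1236.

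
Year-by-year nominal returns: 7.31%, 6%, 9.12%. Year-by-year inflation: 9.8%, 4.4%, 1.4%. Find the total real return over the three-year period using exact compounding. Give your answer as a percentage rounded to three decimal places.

6.785%

Compound the nominal returns: 1.0731 × 1.0600 × 1.0912 = 1.241225.
Compound inflation: 1.0980 × 1.0440 × 1.0140 = 1.162360.
Deflate: 1.241225 / 1.162360 = 1.067848.
Total real return = 1.067848 − 1 → 6.785%.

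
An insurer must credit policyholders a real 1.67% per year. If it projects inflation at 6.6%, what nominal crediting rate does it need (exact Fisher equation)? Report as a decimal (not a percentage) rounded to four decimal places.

0.0838

(1 + i) = (1 + r)(1 + π) = 1.01670 × 1.06600 = 1.0838022
i = 1.0838022 − 1, so the required nominal rate is 0.0838.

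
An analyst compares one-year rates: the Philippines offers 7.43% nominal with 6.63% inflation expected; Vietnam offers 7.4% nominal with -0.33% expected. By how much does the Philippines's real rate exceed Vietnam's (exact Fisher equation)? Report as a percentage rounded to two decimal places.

-7.01%

The Philippines: (1 + 0.0743)/(1 + 0.0663) − 1 = 0.7503%
Vietnam: (1 + 0.0740)/(1 − 0.0033) − 1 = 7.7556%
Differential = 0.7503% − 7.7556% = -7.0053% → -7.01%.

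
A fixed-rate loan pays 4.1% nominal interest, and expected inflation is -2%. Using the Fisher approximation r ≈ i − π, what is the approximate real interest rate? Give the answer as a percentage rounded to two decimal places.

6.10%

r ≈ i − π = 4.1% − (-2%) = 6.10%.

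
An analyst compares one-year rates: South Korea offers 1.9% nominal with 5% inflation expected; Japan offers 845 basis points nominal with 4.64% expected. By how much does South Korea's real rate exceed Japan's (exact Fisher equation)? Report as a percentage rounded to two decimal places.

-6.59%

South Korea: (1 + 0.0190)/(1 + 0.0500) − 1 = -2.9524%
Japan: (1 + 0.0845)/(1 + 0.0464) − 1 = 3.6411%
Differential = -2.9524% − 3.6411% = -6.5934% → -6.59%.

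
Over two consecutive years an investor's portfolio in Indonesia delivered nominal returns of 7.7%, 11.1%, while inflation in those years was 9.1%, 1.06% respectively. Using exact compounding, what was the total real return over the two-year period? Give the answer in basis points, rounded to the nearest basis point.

Compound the nominal returns: 1.0770 × 1.1110 = 1.196547.
Compound inflation: 1.0910 × 1.0106 = 1.102565.
Deflate: 1.196547 / 1.102565 = 1.085240.
Total real return = 1.085240 − 1 → 852 basis points.

852 basis points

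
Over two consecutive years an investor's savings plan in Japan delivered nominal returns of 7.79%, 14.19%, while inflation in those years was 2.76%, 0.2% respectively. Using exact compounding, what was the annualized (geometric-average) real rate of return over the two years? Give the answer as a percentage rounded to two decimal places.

9.33%

Compound the nominal returns: 1.0779 × 1.1419 = 1.23085401.
Compound inflation: 1.0276 × 1.0020 = 1.02965520.
Deflate: 1.23085401 / 1.02965520 = 1.19540406.
Annualized real rate = 1.19540406^(1/2) − 1 = 9.3345% → 9.33%.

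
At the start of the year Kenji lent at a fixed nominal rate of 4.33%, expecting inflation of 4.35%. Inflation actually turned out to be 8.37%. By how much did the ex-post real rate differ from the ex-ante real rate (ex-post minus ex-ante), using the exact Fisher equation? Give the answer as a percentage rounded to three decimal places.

Ex-ante: (1 + 0.0433)/(1 + 0.0435) − 1 = -0.0192%
Ex-post: (1 + 0.0433)/(1 + 0.0837) − 1 = -3.7280%
Difference (ex-post − ex-ante) = -3.7088% → -3.709%.

-3.709%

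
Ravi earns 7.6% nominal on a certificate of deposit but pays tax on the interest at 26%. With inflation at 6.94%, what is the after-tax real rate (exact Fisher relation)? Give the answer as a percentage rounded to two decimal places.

After-tax nominal return = 7.6% × (1 − 0.26) = 5.6240%.
1 + r = 1.05624 / 1.06940 = 0.987694
After-tax real rate = 0.987694 − 1 → -1.23%.

-1.23%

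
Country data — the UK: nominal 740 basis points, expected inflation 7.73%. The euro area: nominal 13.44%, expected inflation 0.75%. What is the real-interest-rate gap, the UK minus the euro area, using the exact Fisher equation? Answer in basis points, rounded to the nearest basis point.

-1290 basis points

The UK: (1 + 0.0740)/(1 + 0.0773) − 1 = -0.3063%
The euro area: (1 + 0.1344)/(1 + 0.0075) − 1 = 12.5955%
Differential = -0.3063% − 12.5955% = -12.9019% → -1290 basis points.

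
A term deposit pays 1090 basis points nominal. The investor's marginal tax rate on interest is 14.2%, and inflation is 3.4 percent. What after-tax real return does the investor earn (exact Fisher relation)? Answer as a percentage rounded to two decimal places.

5.76%

After-tax nominal return = 10.9% × (1 − 0.142) = 9.3522%.
1 + r = 1.093522 / 1.03400 = 1.057565
After-tax real rate = 1.057565 − 1 → 5.76%.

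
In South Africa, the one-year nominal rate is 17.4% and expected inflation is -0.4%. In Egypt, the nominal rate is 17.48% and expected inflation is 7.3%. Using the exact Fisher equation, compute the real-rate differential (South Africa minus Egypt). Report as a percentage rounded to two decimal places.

South Africa: (1 + 0.1740)/(1 − 0.0040) − 1 = 17.8715%
Egypt: (1 + 0.1748)/(1 + 0.0730) − 1 = 9.4874%
Differential = 17.8715% − 9.4874% = 8.3841% → 8.38%.

8.38%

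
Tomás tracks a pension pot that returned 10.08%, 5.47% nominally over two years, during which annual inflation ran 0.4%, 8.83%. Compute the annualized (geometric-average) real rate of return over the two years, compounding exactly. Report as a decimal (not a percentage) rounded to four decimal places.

Compound the nominal returns: 1.1008 × 1.0547 = 1.16101376.
Compound inflation: 1.0040 × 1.0883 = 1.09265320.
Deflate: 1.16101376 / 1.09265320 = 1.06256382.
Annualized real rate = 1.06256382^(1/2) − 1 = 3.0807% → 0.0308.

0.0308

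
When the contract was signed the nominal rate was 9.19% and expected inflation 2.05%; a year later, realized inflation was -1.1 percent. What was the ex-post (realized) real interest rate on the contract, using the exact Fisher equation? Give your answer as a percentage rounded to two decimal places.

Ex-post: (1 + 0.0919)/(1 − 0.0110) − 1 = 10.4044%
So the realized real rate is 10.40%.

10.40%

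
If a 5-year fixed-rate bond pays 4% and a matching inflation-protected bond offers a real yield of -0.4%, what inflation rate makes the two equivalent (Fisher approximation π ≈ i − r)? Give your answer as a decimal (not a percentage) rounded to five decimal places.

0.04400

π ≈ i − r = 4% − (-0.4%) → 0.04400.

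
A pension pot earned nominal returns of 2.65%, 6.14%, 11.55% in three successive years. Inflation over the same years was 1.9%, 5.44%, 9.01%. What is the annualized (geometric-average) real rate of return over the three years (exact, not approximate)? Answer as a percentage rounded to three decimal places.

Nominal growth factor = 1.0265 × 1.0614 × 1.1155 = 1.21536748
Price-level growth factor = 1.0190 × 1.0544 × 1.0901 = 1.17124007
Real growth factor = 1.21536748 / 1.17124007 = 1.03767581
Annualized real rate = 1.03767581^(1/3) − 1 = 1.2404% → 1.240%.

1.240%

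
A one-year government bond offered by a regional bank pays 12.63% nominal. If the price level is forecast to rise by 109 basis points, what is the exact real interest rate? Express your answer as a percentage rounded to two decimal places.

By the Fisher equation, 1 + r = (1 + i)/(1 + π).
1 + r = 1.12630 / 1.01090 = 1.114156
r = 1.114156 − 1 = 11.4156%, i.e. 11.42%.

11.42%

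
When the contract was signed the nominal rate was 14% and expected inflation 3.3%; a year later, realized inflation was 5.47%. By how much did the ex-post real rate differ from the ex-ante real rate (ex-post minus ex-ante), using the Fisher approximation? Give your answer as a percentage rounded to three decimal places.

Ex-ante: 14% − 3.3% = 10.700%
Ex-post: 14% − 5.47% = 8.530%
Difference (ex-post − ex-ante) = -2.1700% → -2.170%.

-2.170%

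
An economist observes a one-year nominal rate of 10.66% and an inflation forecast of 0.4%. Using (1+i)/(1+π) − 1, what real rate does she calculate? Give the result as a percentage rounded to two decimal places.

10.22%

By the Fisher relation, 1 + r = (1 + i)/(1 + π).
1 + r = 1.10660 / 1.00400 = 1.102191
r = 1.102191 − 1 = 10.2191%, i.e. 10.22%.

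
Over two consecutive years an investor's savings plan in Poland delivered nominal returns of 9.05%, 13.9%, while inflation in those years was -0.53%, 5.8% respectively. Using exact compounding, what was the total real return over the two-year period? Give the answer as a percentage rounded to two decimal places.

18.02%

Compound the nominal returns: 1.0905 × 1.1390 = 1.242080.
Compound inflation: 0.9947 × 1.0580 = 1.052393.
Deflate: 1.242080 / 1.052393 = 1.180243.
Total real return = 1.180243 − 1 → 18.02%.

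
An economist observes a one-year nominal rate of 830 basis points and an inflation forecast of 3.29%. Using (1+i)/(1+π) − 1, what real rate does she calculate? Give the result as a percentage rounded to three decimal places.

4.850%

By the Fisher identity, 1 + r = (1 + i)/(1 + π).
1 + r = 1.08300 / 1.03290 = 1.048504
r = 1.048504 − 1 = 4.8504%, i.e. 4.850%.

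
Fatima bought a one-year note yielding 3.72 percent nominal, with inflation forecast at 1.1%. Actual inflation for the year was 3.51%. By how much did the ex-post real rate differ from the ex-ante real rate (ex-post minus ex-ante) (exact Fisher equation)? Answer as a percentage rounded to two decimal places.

Ex-ante: (1 + 0.0372)/(1 + 0.0110) − 1 = 2.5915%
Ex-post: (1 + 0.0372)/(1 + 0.0351) − 1 = 0.2029%
Difference (ex-post − ex-ante) = -2.3886% → -2.39%.

-2.39%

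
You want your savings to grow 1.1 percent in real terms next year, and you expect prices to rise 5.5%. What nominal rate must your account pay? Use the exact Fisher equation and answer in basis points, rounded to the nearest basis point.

666 basis points

(1 + i) = (1 + r)(1 + π) = 1.01100 × 1.05500 = 1.066605
i = 1.066605 − 1, so the required nominal rate is 666 basis points.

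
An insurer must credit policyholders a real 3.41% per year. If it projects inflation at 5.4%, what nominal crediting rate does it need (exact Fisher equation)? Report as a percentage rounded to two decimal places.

(1 + i) = (1 + r)(1 + π) = 1.03410 × 1.05400 = 1.0899414
i = 1.0899414 − 1, so the required nominal rate is 8.99%.

8.99%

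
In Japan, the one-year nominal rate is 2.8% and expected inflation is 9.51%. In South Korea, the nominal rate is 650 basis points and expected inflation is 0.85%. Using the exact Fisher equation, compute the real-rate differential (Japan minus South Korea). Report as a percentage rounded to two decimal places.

Japan: (1 + 0.0280)/(1 + 0.0951) − 1 = -6.1273%
South Korea: (1 + 0.0650)/(1 + 0.0085) − 1 = 5.6024%
Differential = -6.1273% − 5.6024% = -11.7297% → -11.73%.

-11.73%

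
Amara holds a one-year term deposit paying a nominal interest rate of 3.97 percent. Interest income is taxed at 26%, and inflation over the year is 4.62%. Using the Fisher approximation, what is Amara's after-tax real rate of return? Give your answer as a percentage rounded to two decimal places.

-1.68%

After-tax nominal return = 3.97% × (1 − 0.26) = 2.9378%.
r ≈ 2.9378% − 4.62% → -1.68%.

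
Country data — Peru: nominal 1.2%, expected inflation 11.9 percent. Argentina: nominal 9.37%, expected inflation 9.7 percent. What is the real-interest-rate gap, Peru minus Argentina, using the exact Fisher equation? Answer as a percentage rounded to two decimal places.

Peru: (1 + 0.0120)/(1 + 0.1190) − 1 = -9.5621%
Argentina: (1 + 0.0937)/(1 + 0.0970) − 1 = -0.3008%
Differential = -9.5621% − (-0.3008%) = -9.2613% → -9.26%.

-9.26%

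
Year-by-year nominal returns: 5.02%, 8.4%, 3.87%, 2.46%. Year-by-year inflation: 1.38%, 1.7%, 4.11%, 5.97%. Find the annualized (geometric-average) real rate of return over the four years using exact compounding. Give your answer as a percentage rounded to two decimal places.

Nominal growth factor = 1.0502 × 1.0840 × 1.0387 × 1.0246 = 1.21156238
Price-level growth factor = 1.0138 × 1.0170 × 1.0411 × 1.0597 = 1.13749271
Real growth factor = 1.21156238 / 1.13749271 = 1.06511661
Annualized real rate = 1.06511661^(1/4) − 1 = 1.5896% → 1.59%.

1.59%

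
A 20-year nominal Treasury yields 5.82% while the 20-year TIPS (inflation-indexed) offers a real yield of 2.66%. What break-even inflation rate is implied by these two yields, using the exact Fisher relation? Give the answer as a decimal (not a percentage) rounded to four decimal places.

(1 + π) = (1 + i)/(1 + r) = 1.05820 / 1.02660 = 1.030781
Break-even inflation = 1.030781 − 1 → 0.0308.

0.0308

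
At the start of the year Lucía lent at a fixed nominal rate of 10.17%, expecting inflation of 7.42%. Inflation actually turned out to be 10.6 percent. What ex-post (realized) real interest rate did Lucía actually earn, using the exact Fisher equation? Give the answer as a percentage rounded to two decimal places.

-0.39%

Ex-post: (1 + 0.1017)/(1 + 0.1060) − 1 = -0.3888%
So the realized real rate is -0.39%.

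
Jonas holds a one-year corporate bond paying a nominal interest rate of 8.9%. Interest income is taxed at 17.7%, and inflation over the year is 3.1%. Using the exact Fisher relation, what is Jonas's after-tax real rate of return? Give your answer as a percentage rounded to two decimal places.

After-tax nominal return = 8.9% × (1 − 0.177) = 7.3247%.
1 + r = 1.073247 / 1.03100 = 1.040977
After-tax real rate = 1.040977 − 1 → 4.10%.

4.10%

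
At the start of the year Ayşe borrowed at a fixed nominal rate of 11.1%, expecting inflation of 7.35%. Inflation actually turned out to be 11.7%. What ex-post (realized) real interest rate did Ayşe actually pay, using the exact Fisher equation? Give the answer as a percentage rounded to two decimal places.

-0.54%

Ex-post: (1 + 0.1110)/(1 + 0.1170) − 1 = -0.5372%
So the realized real rate is -0.54%.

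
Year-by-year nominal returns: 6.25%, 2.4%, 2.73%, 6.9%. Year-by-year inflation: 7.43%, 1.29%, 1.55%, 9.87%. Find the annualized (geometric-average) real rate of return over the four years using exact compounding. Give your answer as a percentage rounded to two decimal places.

-0.40%

Nominal growth factor = 1.0625 × 1.0240 × 1.0273 × 1.0690 = 1.19482387
Price-level growth factor = 1.0743 × 1.0129 × 1.0155 × 1.0987 = 1.21409089
Real growth factor = 1.19482387 / 1.21409089 = 0.98413050
Annualized real rate = 0.98413050^(1/4) − 1 = -0.3991% → -0.40%.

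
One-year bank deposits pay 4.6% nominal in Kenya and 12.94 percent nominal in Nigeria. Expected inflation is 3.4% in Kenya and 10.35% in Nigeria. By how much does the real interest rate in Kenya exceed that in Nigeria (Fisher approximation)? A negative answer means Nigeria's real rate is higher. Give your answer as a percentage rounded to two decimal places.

-1.39%

Kenya: 4.6% − 3.4% = 1.200%
Nigeria: 12.94% − 10.35% = 2.590%
Differential = -1.390% → -1.39%.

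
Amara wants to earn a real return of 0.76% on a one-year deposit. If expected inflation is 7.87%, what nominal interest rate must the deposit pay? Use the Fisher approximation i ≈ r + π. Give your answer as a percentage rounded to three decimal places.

i ≈ r + π = 0.76% + 7.87% = 8.630%.

8.630%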